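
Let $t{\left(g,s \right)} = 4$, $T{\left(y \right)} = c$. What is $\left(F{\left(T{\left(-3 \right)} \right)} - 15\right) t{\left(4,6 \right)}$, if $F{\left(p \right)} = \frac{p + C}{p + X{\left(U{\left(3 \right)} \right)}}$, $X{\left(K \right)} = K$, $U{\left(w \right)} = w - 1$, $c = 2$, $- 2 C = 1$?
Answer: $- \frac{117}{2} \approx -58.5$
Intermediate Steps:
$C = - \frac{1}{2}$ ($C = \left(- \frac{1}{2}\right) 1 = - \frac{1}{2} \approx -0.5$)
$T{\left(y \right)} = 2$
$U{\left(w \right)} = -1 + w$
$F{\left(p \right)} = \frac{- \frac{1}{2} + p}{2 + p}$ ($F{\left(p \right)} = \frac{p - \frac{1}{2}}{p + \left(-1 + 3\right)} = \frac{- \frac{1}{2} + p}{p + 2} = \frac{- \frac{1}{2} + p}{2 + p}$)
$\left(F{\left(T{\left(-3 \right)} \right)} - 15\right) t{\left(4,6 \right)} = \left(\frac{- \frac{1}{2} + 2}{2 + 2} - 15\right) 4 = \left(\frac{1}{4} \cdot \frac{3}{2} - 15\right) 4 = \left(\frac{3}{8} - 15\right) 4 = \left(- \frac{117}{8}\right) 4 = - \frac{117}{2}$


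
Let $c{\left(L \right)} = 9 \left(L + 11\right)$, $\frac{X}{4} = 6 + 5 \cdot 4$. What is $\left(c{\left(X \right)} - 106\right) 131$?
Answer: $121699$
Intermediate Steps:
$X = 104$ ($X = 4 \left(6 + 5 \cdot 4\right) = 4 \left(6 + 20\right) = 4 \cdot 26 = 104$)
$c{\left(L \right)} = 99 + 9 L$ ($c{\left(L \right)} = 9 \left(11 + L\right) = 99 + 9 L$)
$\left(c{\left(X \right)} - 106\right) 131 = \left(\left(99 + 9 \cdot 104\right) - 106\right) 131 = \left(\left(99 + 936\right) - 106\right) 131 = \left(1035 - 106\right) 131 = 929 \cdot 131 = 121699$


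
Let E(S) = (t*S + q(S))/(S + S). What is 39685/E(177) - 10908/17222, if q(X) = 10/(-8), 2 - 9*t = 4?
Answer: -1451661224778/4193557 ≈ -3.4616e+5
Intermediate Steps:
t = -2/9 (t = 2/9 - 1/9*4 = 2/9 - 4/9 = -2/9 ≈ -0.22222)
q(X) = -5/4 (q(X) = 10*(-1/8) = -5/4)
E(S) = (-5/4 - 2*S/9)/(2*S) (E(S) = (-2*S/9 - 5/4)/(S + S) = (-5/4 - 2*S/9)/((2*S)) = (-5/4 - 2*S/9)*(1/(2*S)) = (-5/4 - 2*S/9)/(2*S))
39685/E(177) - 10908/17222 = 39685/(((1/72)*(-45 - 8*177)/177)) - 10908/17222 = 39685/(((1/72)*(1/177)*(-45 - 1416))) - 10908*1/17222 = 39685/(((1/72)*(1/177)*(-1461))) - 5454/8611 = 39685/(-487/4248) - 5454/8611 = 39685*(-4248/487) - 5454/8611 = -168581880/487 - 5454/8611 = -1451661224778/4193557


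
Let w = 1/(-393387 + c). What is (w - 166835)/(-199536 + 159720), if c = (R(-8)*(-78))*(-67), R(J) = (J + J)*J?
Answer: 22984941367/5485470228 ≈ 4.1901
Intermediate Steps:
R(J) = 2*J**2 (R(J) = (2*J)*J = 2*J**2)
c = 668928 (c = ((2*(-8)**2)*(-78))*(-67) = ((2*64)*(-78))*(-67) = (128*(-78))*(-67) = -9984*(-67) = 668928)
w = 1/275541 (w = 1/(-393387 + 668928) = 1/275541 ≈ 3.6292e-6)
(w - 166835)/(-199536 + 159720) = (1/275541 - 166835)/(-199536 + 159720) = -45969882734/275541/(-39816) = -45969882734/275541*(-1/39816) = 22984941367/5485470228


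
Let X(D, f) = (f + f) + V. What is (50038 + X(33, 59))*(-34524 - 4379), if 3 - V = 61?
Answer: -1948962494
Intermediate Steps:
V = -58 (V = 3 - 1*61 = 3 - 61 = -58)
X(D, f) = -58 + 2*f (X(D, f) = (f + f) - 58 = 2*f - 58 = -58 + 2*f)
(50038 + X(33, 59))*(-34524 - 4379) = (50038 + (-58 + 2*59))*(-34524 - 4379) = (50038 + (-58 + 118))*(-38903) = (50038 + 60)*(-38903) = 50098*(-38903) = -1948962494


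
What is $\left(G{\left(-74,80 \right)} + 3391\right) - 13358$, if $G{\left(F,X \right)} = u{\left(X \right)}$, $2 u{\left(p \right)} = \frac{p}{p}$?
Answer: $- \frac{19933}{2} \approx -9966.5$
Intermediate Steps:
$u{\left(p \right)} = \frac{1}{2}$ ($u{\left(p \right)} = \frac{p \frac{1}{p}}{2} = \frac{1}{2} \cdot 1 = \frac{1}{2}$)
$G{\left(F,X \right)} = \frac{1}{2}$
$\left(G{\left(-74,80 \right)} + 3391\right) - 13358 = \left(\frac{1}{2} + 3391\right) - 13358 = \frac{6783}{2} - 13358 = - \frac{19933}{2}$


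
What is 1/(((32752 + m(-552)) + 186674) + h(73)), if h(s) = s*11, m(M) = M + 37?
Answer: 1/219714 ≈ 4.5514e-6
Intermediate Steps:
m(M) = 37 + M
h(s) = 11*s
1/(((32752 + m(-552)) + 186674) + h(73)) = 1/(((32752 + (37 - 552)) + 186674) + 11*73) = 1/(((32752 - 515) + 186674) + 803) = 1/((32237 + 186674) + 803) = 1/(218911 + 803) = 1/219714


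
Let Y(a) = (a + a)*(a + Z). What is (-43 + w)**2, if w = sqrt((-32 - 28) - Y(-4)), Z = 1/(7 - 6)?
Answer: 1765 - 172*I*sqrt(21) ≈ 1765.0 - 788.2*I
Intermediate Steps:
Z = 1 (Z = 1/1 = 1)
Y(a) = 2*a*(1 + a) (Y(a) = (a + a)*(a + 1) = (2*a)*(1 + a) = 2*a*(1 + a))
w = 2*I*sqrt(21) (w = sqrt((-32 - 28) - 2*(-4)*(1 - 4)) = sqrt(-60 - 2*(-4)*(-3)) = sqrt(-60 - 1*24) = sqrt(-60 - 24) = sqrt(-84) = 2*I*sqrt(21) ≈ 9.1651*I)
(-43 + w)**2 = (-43 + 2*I*sqrt(21))**2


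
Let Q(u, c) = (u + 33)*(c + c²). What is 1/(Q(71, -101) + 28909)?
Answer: 1/1079309 ≈ 9.2652e-7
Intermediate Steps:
Q(u, c) = (33 + u)*(c + c²)
1/(Q(71, -101) + 28909) = 1/(-101*(33 + 71 + 33*(-101) - 101*71) + 28909) = 1/(-101*(33 + 71 - 3333 - 7171) + 28909) = 1/(-101*(-10400) + 28909) = 1/(1050400 + 28909) = 1/1079309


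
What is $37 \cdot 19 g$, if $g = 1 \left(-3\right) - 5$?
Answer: $-5624$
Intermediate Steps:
$g = -8$ ($g = -3 - 5 = -8$)
$37 \cdot 19 g = 37 \cdot 19 \left(-8\right) = 703 \left(-8\right) = -5624$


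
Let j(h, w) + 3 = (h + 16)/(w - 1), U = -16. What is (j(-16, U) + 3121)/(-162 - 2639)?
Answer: -3118/2801 ≈ -1.1132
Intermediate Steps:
j(h, w) = -3 + (16 + h)/(-1 + w) (j(h, w) = -3 + (h + 16)/(w - 1) = -3 + (16 + h)/(-1 + w))
(j(-16, U) + 3121)/(-162 - 2639) = ((19 - 16 - 3*(-16))/(-1 - 16) + 3121)/(-162 - 2639) = ((19 - 16 + 48)/(-17) + 3121)/(-2801) = (-1/17*51 + 3121)*(-1/2801) = (-3 + 3121)*(-1/2801) = 3118*(-1/2801) = -3118/2801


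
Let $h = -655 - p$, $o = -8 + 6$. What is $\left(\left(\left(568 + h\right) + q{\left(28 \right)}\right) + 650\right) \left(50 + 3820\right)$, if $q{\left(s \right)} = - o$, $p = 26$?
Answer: $2085930$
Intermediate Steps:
$o = -2$
$h = -681$ ($h = -655 - 26 = -681$)
$q{\left(s \right)} = 2$ ($q{\left(s \right)} = \left(-1\right) \left(-2\right) = 2$)
$\left(\left(\left(568 + h\right) + q{\left(28 \right)}\right) + 650\right) \left(50 + 3820\right) = \left(\left(\left(568 - 681\right) + 2\right) + 650\right) \left(50 + 3820\right) = \left(\left(-113 + 2\right) + 650\right) 3870 = \left(-111 + 650\right) 3870 = 539 \cdot 3870 = 2085930$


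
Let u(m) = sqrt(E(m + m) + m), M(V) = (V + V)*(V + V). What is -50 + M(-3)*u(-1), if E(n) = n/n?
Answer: -50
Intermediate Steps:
M(V) = 4*V**2 (M(V) = (2*V)*(2*V) = 4*V**2)
E(n) = 1
u(m) = sqrt(1 + m)
-50 + M(-3)*u(-1) = -50 + (4*(-3)**2)*sqrt(1 - 1) = -50 + (4*9)*sqrt(0) = -50 + 36*0 = -50 + 0 = -50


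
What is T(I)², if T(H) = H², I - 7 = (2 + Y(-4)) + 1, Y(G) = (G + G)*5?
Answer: 810000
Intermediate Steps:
Y(G) = 10*G (Y(G) = (2*G)*5 = 10*G)
I = -30 (I = 7 + ((2 + 10*(-4)) + 1) = 7 + ((2 - 40) + 1) = 7 + (-38 + 1) = 7 - 37 = -30)
T(I)² = ((-30)²)² = 900² = 810000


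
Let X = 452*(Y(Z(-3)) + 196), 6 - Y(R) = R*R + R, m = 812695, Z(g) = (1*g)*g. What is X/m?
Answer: 50624/812695 ≈ 0.062292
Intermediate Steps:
Z(g) = g**2 (Z(g) = g*g = g**2)
Y(R) = 6 - R - R**2 (Y(R) = 6 - (R*R + R) = 6 - (R**2 + R) = 6 - (R + R**2) = 6 + (-R - R**2) = 6 - R - R**2)
X = 50624 (X = 452*((6 - 1*(-3)**2 - ((-3)**2)**2) + 196) = 452*((6 - 1*9 - 1*9**2) + 196) = 452*((6 - 9 - 1*81) + 196) = 452*((6 - 9 - 81) + 196) = 452*(-84 + 196) = 452*112 = 50624)
X/m = 50624/812695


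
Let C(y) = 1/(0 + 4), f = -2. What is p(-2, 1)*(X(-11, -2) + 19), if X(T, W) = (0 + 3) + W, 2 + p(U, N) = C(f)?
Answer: -35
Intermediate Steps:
C(y) = ¼ (C(y) = 1/4 = ¼)
p(U, N) = -7/4 (p(U, N) = -2 + ¼ = -7/4)
X(T, W) = 3 + W
p(-2, 1)*(X(-11, -2) + 19) = -7*((3 - 2) + 19)/4 = -7*(1 + 19)/4 = -7/4*20 = -35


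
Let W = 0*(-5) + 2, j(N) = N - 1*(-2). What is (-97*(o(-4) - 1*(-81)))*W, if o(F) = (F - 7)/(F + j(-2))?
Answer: -32495/2 ≈ -16248.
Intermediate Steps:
j(N) = 2 + N (j(N) = N + 2 = 2 + N)
o(F) = (-7 + F)/F (o(F) = (F - 7)/(F + (2 - 2)) = (-7 + F)/(F + 0) = (-7 + F)/F)
W = 2 (W = 0 + 2 = 2)
(-97*(o(-4) - 1*(-81)))*W = -97*((-7 - 4)/(-4) - 1*(-81))*2 = -97*(-1/4*(-11) + 81)*2 = -97*(11/4 + 81)*2 = -97*335/4*2 = -32495/4*2 = -32495/2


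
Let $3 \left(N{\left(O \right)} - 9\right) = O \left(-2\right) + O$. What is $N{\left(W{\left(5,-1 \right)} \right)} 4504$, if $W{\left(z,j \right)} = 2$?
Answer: $\frac{112600}{3} \approx 37533.0$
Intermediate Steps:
$N{\left(O \right)} = 9 - \frac{O}{3}$ ($N{\left(O \right)} = 9 + \frac{O \left(-2\right) + O}{3} = 9 + \frac{- 2 O + O}{3} = 9 + \frac{\left(-1\right) O}{3} = 9 - \frac{O}{3}$)
$N{\left(W{\left(5,-1 \right)} \right)} 4504 = \left(9 - \frac{2}{3}\right) 4504 = \frac{25}{3} \cdot 4504 = \frac{112600}{3}$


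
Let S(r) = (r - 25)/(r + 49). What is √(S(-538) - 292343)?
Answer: 2*I*√17476268799/489 ≈ 540.69*I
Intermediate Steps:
S(r) = (-25 + r)/(49 + r)
√(S(-538) - 292343) = √((-25 - 538)/(49 - 538) - 292343) = √(-563/(-489) - 292343) = √(-1/489*(-563) - 292343) = √(563/489 - 292343) = √(-142955164/489) = 2*I*√17476268799/489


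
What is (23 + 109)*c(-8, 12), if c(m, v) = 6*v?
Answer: 9504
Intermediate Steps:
(23 + 109)*c(-8, 12) = (23 + 109)*(6*12) = 132*72 = 9504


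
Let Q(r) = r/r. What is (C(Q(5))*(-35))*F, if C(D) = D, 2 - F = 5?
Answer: 105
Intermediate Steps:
F = -3 (F = 2 - 1*5 = 2 - 5 = -3)
Q(r) = 1
(C(Q(5))*(-35))*F = (1*(-35))*(-3) = -35*(-3) = 105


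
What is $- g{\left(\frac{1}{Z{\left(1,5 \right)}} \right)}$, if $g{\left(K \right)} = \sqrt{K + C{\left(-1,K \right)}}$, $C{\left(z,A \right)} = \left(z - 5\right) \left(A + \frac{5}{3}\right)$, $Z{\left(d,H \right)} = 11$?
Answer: $- \frac{i \sqrt{1265}}{11} \approx - 3.2333 i$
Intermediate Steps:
$C{\left(z,A \right)} = \left(-5 + z\right) \left(\frac{5}{3} + A\right)$ ($C{\left(z,A \right)} = \left(-5 + z\right) \left(A + 5 \cdot \frac{1}{3}\right) = \left(-5 + z\right) \left(A + \frac{5}{3}\right) = \left(-5 + z\right) \left(\frac{5}{3} + A\right)$)
$g{\left(K \right)} = \sqrt{-10 - 5 K}$ ($g{\left(K \right)} = \sqrt{K + \left(- \frac{25}{3} - 5 K + \frac{5}{3} \left(-1\right) + K \left(-1\right)\right)} = \sqrt{K - \left(10 + 6 K\right)} = \sqrt{-10 - 5 K}$)
$- g{\left(\frac{1}{Z{\left(1,5 \right)}} \right)} = - \sqrt{-10 - \frac{5}{11}} = - \sqrt{- \frac{115}{11}} = - \frac{i \sqrt{1265}}{11}$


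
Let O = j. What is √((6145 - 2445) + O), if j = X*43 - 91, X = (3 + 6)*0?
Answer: 3*√401 ≈ 60.075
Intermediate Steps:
X = 0 (X = 9*0 = 0)
j = -91 (j = 0*43 - 91 = 0 - 91 = -91)
O = -91
√((6145 - 2445) + O) = √((6145 - 2445) - 91) = √(3700 - 91) = √3609 = 3*√401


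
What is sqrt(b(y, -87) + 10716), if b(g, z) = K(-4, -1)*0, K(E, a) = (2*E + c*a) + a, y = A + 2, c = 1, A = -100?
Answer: 2*sqrt(2679) ≈ 103.52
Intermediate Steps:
y = -98 (y = -100 + 2 = -98)
K(E, a) = 2*E + 2*a (K(E, a) = (2*E + 1*a) + a = (2*E + a) + a = (a + 2*E) + a = 2*E + 2*a)
b(g, z) = 0 (b(g, z) = (2*(-4) + 2*(-1))*0 = (-8 - 2)*0 = -10*0 = 0)
sqrt(b(y, -87) + 10716) = sqrt(0 + 10716) = sqrt(10716) = 2*sqrt(2679)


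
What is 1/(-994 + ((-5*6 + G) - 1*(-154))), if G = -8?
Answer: -1/878 ≈ -0.0011390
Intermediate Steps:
1/(-994 + ((-5*6 + G) - 1*(-154))) = 1/(-994 + ((-5*6 - 8) - 1*(-154))) = 1/(-994 + ((-30 - 8) + 154)) = 1/(-994 + (-38 + 154)) = 1/(-994 + 116) = 1/(-878) = -1/878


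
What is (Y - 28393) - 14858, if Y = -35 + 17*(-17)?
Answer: -43575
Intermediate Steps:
Y = -324 (Y = -35 - 289 = -324)
(Y - 28393) - 14858 = (-324 - 28393) - 14858 = -28717 - 14858 = -43575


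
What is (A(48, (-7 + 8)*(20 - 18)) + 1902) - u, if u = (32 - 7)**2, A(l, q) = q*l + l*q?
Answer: 1469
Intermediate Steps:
A(l, q) = 2*l*q (A(l, q) = l*q + l*q = 2*l*q)
u = 625 (u = 25**2 = 625)
(A(48, (-7 + 8)*(20 - 18)) + 1902) - u = (2*48*((-7 + 8)*(20 - 18)) + 1902) - 1*625 = (2*48*(1*2) + 1902) - 625 = (2*48*2 + 1902) - 625 = (192 + 1902) - 625 = 2094 - 625 = 1469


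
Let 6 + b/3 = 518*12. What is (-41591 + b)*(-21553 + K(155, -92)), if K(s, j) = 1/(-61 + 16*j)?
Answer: 758648660750/1533 ≈ 4.9488e+8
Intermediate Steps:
b = 18630 (b = -18 + 3*(518*12) = -18 + 3*6216 = -18 + 18648 = 18630)
(-41591 + b)*(-21553 + K(155, -92)) = (-41591 + 18630)*(-21553 + 1/(-61 + 16*(-92))) = -22961*(-21553 + 1/(-61 - 1472)) = -22961*(-21553 + 1/(-1533)) = -22961*(-21553 - 1/1533) = -22961*(-33040750/1533) = 758648660750/1533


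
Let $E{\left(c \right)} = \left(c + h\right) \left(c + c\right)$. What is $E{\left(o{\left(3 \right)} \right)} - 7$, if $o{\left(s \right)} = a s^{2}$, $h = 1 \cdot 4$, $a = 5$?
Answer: $4403$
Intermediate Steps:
$h = 4$
$o{\left(s \right)} = 5 s^{2}$
$E{\left(c \right)} = 2 c \left(4 + c\right)$ ($E{\left(c \right)} = \left(c + 4\right) \left(c + c\right) = \left(4 + c\right) 2 c = 2 c \left(4 + c\right)$)
$E{\left(o{\left(3 \right)} \right)} - 7 = 2 \cdot 5 \cdot 3^{2} \left(4 + 5 \cdot 3^{2}\right) - 7 = 2 \cdot 5 \cdot 9 \left(4 + 5 \cdot 9\right) - 7 = 2 \cdot 45 \left(4 + 45\right) - 7 = 2 \cdot 45 \cdot 49 - 7 = 4410 - 7 = 4403$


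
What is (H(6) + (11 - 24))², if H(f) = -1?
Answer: 196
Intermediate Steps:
(H(6) + (11 - 24))² = (-1 + (11 - 24))² = (-1 - 13)² = (-14)² = 196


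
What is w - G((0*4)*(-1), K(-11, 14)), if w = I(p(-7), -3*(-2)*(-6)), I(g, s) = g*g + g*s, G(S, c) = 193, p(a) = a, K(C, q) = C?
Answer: 108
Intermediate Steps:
I(g, s) = g² + g*s
w = 301 (w = -7*(-7 - 3*(-2)*(-6)) = -7*(-7 + 6*(-6)) = -7*(-7 - 36) = -7*(-43) = 301)
w - G((0*4)*(-1), K(-11, 14)) = 301 - 1*193 = 301 - 193 = 108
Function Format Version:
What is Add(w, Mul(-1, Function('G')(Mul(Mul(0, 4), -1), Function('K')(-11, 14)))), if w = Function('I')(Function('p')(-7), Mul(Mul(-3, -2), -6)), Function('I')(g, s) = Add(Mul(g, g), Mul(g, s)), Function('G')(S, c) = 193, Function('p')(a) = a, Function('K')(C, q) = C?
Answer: 108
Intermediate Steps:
Function('I')(g, s) = Add(Pow(g, 2), Mul(g, s))
w = 301 (w = Mul(-7, Add(-7, Mul(Mul(-3, -2), -6))) = Mul(-7, Add(-7, Mul(6, -6))) = Mul(-7, Add(-7, -36)) = Mul(-7, -43) = 301)
Add(w, Mul(-1, Function('G')(Mul(Mul(0, 4), -1), Function('K')(-11, 14)))) = Add(301, Mul(-1, 193)) = Add(301, -193) = 108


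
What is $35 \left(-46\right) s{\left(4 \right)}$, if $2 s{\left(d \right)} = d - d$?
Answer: $0$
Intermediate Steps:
$s{\left(d \right)} = 0$ ($s{\left(d \right)} = \frac{d - d}{2} = \frac{1}{2} \cdot 0 = 0$)
$35 \left(-46\right) s{\left(4 \right)} = 35 \left(-46\right) 0 = \left(-1610\right) 0 = 0$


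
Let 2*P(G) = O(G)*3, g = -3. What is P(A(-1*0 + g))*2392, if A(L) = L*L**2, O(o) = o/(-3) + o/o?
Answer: 35880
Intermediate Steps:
O(o) = 1 - o/3 (O(o) = o*(-1/3) + 1 = -o/3 + 1 = 1 - o/3)
A(L) = L**3
P(G) = 3/2 - G/2 (P(G) = ((1 - G/3)*3)/2 = (3 - G)/2 = 3/2 - G/2)
P(A(-1*0 + g))*2392 = (3/2 - (-1*0 - 3)**3/2)*2392 = (3/2 - (0 - 3)**3/2)*2392 = (3/2 - 1/2*(-3)**3)*2392 = (3/2 - 1/2*(-27))*2392 = (3/2 + 27/2)*2392 = 15*2392 = 35880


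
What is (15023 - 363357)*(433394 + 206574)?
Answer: -222922613312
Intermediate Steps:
(15023 - 363357)*(433394 + 206574) = -348334*639968 = -222922613312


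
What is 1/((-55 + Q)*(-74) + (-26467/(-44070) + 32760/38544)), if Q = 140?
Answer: -17694105/111270255062 ≈ -0.00015902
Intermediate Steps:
1/((-55 + Q)*(-74) + (-26467/(-44070) + 32760/38544)) = 1/((-55 + 140)*(-74) + (-26467/(-44070) + 32760/38544)) = 1/(85*(-74) + (-26467*(-1/44070) + 32760*(1/38544))) = 1/(-6290 + (26467/44070 + 1365/1606)) = 1/(-6290 + 25665388/17694105) = 1/(-111270255062/17694105) = -17694105/111270255062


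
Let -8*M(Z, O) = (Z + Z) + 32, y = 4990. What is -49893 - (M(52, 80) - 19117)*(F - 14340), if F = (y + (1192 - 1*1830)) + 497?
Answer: -181650687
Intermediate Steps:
M(Z, O) = -4 - Z/4 (M(Z, O) = -((Z + Z) + 32)/8 = -(2*Z + 32)/8 = -(32 + 2*Z)/8 = -4 - Z/4)
F = 4849 (F = (4990 + (1192 - 1*1830)) + 497 = (4990 + (1192 - 1830)) + 497 = (4990 - 638) + 497 = 4352 + 497 = 4849)
-49893 - (M(52, 80) - 19117)*(F - 14340) = -49893 - ((-4 - 1/4*52) - 19117)*(4849 - 14340) = -49893 - ((-4 - 13) - 19117)*(-9491) = -49893 - (-17 - 19117)*(-9491) = -49893 - (-19134)*(-9491) = -49893 - 1*181600794 = -49893 - 181600794 = -181650687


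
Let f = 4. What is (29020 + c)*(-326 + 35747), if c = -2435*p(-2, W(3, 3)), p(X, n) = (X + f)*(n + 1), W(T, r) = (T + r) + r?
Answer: -697085280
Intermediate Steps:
W(T, r) = T + 2*r
p(X, n) = (1 + n)*(4 + X) (p(X, n) = (X + 4)*(n + 1) = (4 + X)*(1 + n) = (1 + n)*(4 + X))
c = -48700 (c = -2435*(4 - 2 + 4*(3 + 2*3) - 2*(3 + 2*3)) = -2435*(4 - 2 + 4*(3 + 6) - 2*(3 + 6)) = -2435*(4 - 2 + 4*9 - 2*9) = -2435*(4 - 2 + 36 - 18) = -2435*20 = -48700)
(29020 + c)*(-326 + 35747) = (29020 - 48700)*(-326 + 35747) = -19680*35421 = -697085280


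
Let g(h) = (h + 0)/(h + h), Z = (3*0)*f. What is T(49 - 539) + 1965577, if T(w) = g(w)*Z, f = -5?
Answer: 1965577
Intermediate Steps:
Z = 0 (Z = (3*0)*(-5) = 0*(-5) = 0)
g(h) = ½ (g(h) = h/((2*h)) = h*(1/(2*h)) = ½)
T(w) = 0 (T(w) = (½)*0 = 0)
T(49 - 539) + 1965577 = 0 + 1965577 = 1965577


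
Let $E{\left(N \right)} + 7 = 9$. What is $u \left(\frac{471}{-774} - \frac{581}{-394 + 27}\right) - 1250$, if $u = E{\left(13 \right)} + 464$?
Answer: $- \frac{37677743}{47343} \approx -795.85$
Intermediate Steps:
$E{\left(N \right)} = 2$ ($E{\left(N \right)} = -7 + 9 = 2$)
$u = 466$ ($u = 2 + 464 = 466$)
$u \left(\frac{471}{-774} - \frac{581}{-394 + 27}\right) - 1250 = 466 \left(\frac{471}{-774} - \frac{581}{-394 + 27}\right) - 1250 = 466 \left(471 \left(- \frac{1}{774}\right) - \frac{581}{-367}\right) - 1250 = 466 \left(- \frac{157}{258} - - \frac{581}{367}\right) - 1250 = 466 \left(- \frac{157}{258} + \frac{581}{367}\right) - 1250 = 466 \cdot \frac{92279}{94686} - 1250 = \frac{21501007}{47343} - 1250 = - \frac{37677743}{47343}$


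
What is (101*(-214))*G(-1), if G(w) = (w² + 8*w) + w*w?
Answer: 129684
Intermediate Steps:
G(w) = 2*w² + 8*w (G(w) = (w² + 8*w) + w² = 2*w² + 8*w)
(101*(-214))*G(-1) = (101*(-214))*(2*(-1)*(4 - 1)) = -43228*(-1)*3 = -21614*(-6) = 129684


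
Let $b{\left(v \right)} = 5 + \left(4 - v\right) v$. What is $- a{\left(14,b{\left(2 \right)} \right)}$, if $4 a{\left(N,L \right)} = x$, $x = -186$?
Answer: $\frac{93}{2} \approx 46.5$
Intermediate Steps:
$b{\left(v \right)} = 5 + v \left(4 - v\right)$
$a{\left(N,L \right)} = - \frac{93}{2}$ ($a{\left(N,L \right)} = \frac{1}{4} \left(-186\right) = - \frac{93}{2}$)
$- a{\left(14,b{\left(2 \right)} \right)} = \left(-1\right) \left(- \frac{93}{2}\right) = \frac{93}{2}$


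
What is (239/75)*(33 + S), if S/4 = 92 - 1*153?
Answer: -50429/75 ≈ -672.39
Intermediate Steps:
S = -244 (S = 4*(92 - 1*153) = 4*(92 - 153) = 4*(-61) = -244)
(239/75)*(33 + S) = (239/75)*(33 - 244) = (239*(1/75))*(-211) = (239/75)*(-211) = -50429/75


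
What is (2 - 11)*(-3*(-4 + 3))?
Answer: -27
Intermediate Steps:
(2 - 11)*(-3*(-4 + 3)) = -(-27)*(-1) = -9*3 = -27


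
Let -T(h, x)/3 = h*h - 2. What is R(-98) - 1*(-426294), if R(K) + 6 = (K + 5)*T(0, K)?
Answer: 425730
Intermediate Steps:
T(h, x) = 6 - 3*h**2 (T(h, x) = -3*(h*h - 2) = -3*(h**2 - 2) = -3*(-2 + h**2) = 6 - 3*h**2)
R(K) = 24 + 6*K (R(K) = -6 + (K + 5)*(6 - 3*0**2) = -6 + (5 + K)*(6 - 3*0) = -6 + (5 + K)*(6 + 0) = -6 + (5 + K)*6 = -6 + (30 + 6*K) = 24 + 6*K)
R(-98) - 1*(-426294) = (24 + 6*(-98)) - 1*(-426294) = (24 - 588) + 426294 = -564 + 426294 = 425730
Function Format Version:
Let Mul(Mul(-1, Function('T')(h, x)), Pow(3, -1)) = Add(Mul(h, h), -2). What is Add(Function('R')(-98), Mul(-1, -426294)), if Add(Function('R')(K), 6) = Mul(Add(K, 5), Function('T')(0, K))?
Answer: 425730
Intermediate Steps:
Function('T')(h, x) = Add(6, Mul(-3, Pow(h, 2))) (Function('T')(h, x) = Mul(-3, Add(Mul(h, h), -2)) = Mul(-3, Add(Pow(h, 2), -2)) = Mul(-3, Add(-2, Pow(h, 2))) = Add(6, Mul(-3, Pow(h, 2))))
Function('R')(K) = Add(24, Mul(6, K)) (Function('R')(K) = Add(-6, Mul(Add(K, 5), Add(6, Mul(-3, Pow(0, 2))))) = Add(-6, Mul(Add(5, K), Add(6, Mul(-3, 0)))) = Add(-6, Mul(Add(5, K), Add(6, 0))) = Add(-6, Mul(Add(5, K), 6)) = Add(-6, Add(30, Mul(6, K))) = Add(24, Mul(6, K)))
Add(Function('R')(-98), Mul(-1, -426294)) = Add(Add(24, Mul(6, -98)), Mul(-1, -426294)) = Add(Add(24, -588), 426294) = Add(-564, 426294) = 425730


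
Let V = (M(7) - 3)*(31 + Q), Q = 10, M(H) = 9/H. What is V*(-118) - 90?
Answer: 57426/7 ≈ 8203.7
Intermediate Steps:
V = -492/7 (V = (9/7 - 3)*(31 + 10) = (9*(⅐) - 3)*41 = (9/7 - 3)*41 = -12/7*41 = -492/7 ≈ -70.286)
V*(-118) - 90 = -492/7*(-118) - 90 = 58056/7 - 90 = 57426/7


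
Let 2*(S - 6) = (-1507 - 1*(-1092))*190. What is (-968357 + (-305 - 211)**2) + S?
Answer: -741520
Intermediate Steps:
S = -39419 (S = 6 + ((-1507 - 1*(-1092))*190)/2 = 6 + ((-1507 + 1092)*190)/2 = 6 + (-415*190)/2 = 6 + (1/2)*(-78850) = 6 - 39425 = -39419)
(-968357 + (-305 - 211)**2) + S = (-968357 + (-305 - 211)**2) - 39419 = (-968357 + (-516)**2) - 39419 = (-968357 + 266256) - 39419 = -702101 - 39419 = -741520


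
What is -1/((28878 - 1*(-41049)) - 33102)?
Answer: -1/36825 ≈ -2.7155e-5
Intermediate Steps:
-1/((28878 - 1*(-41049)) - 33102) = -1/((28878 + 41049) - 33102) = -1/(69927 - 33102) = -1/36825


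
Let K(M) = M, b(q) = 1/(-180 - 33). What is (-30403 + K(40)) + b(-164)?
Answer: -6467320/213 ≈ -30363.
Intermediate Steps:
b(q) = -1/213 (b(q) = 1/(-213) = -1/213)
(-30403 + K(40)) + b(-164) = (-30403 + 40) - 1/213 = -30363 - 1/213 = -6467320/213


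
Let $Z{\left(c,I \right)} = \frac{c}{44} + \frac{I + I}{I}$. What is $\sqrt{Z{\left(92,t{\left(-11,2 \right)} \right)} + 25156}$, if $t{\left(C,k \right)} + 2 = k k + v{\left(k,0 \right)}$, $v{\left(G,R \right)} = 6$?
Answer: $\frac{\sqrt{3044371}}{11} \approx 158.62$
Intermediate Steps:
$t{\left(C,k \right)} = 4 + k^{2}$ ($t{\left(C,k \right)} = -2 + \left(k k + 6\right) = -2 + \left(k^{2} + 6\right) = -2 + \left(6 + k^{2}\right) = 4 + k^{2}$)
$Z{\left(c,I \right)} = 2 + \frac{c}{44}$ ($Z{\left(c,I \right)} = c \frac{1}{44} + \frac{2 I}{I} = \frac{c}{44} + 2 = 2 + \frac{c}{44}$)
$\sqrt{Z{\left(92,t{\left(-11,2 \right)} \right)} + 25156} = \sqrt{\left(2 + \frac{1}{44} \cdot 92\right) + 25156} = \sqrt{\left(2 + \frac{23}{11}\right) + 25156} = \sqrt{\frac{45}{11} + 25156} = \sqrt{\frac{276761}{11}} = \frac{\sqrt{3044371}}{11}$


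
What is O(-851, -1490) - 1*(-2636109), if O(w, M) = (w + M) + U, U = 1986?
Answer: 2635754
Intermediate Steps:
O(w, M) = 1986 + M + w (O(w, M) = (w + M) + 1986 = (M + w) + 1986 = 1986 + M + w)
O(-851, -1490) - 1*(-2636109) = (1986 - 1490 - 851) - 1*(-2636109) = -355 + 2636109 = 2635754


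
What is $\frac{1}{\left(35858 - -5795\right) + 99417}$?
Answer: $\frac{1}{141070} \approx 7.0887 \cdot 10^{-6}$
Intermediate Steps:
$\frac{1}{\left(35858 - -5795\right) + 99417} = \frac{1}{\left(35858 + 5795\right) + 99417} = \frac{1}{41653 + 99417} = \frac{1}{141070}$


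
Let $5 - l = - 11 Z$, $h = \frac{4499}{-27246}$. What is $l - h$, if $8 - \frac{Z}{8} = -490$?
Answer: $\frac{1194169433}{27246} \approx 43829.0$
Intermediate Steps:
$h = - \frac{4499}{27246}$ ($h = 4499 \left(- \frac{1}{27246}\right) = - \frac{4499}{27246} \approx -0.16513$)
$Z = 3984$ ($Z = 64 - -3920 = 64 + 3920 = 3984$)
$l = 43829$ ($l = 5 - \left(-11\right) 3984 = 5 - -43824 = 5 + 43824 = 43829$)
$l - h = 43829 - - \frac{4499}{27246} = 43829 + \frac{4499}{27246} = \frac{1194169433}{27246}$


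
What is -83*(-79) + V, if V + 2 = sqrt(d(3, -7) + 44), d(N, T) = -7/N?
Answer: 6555 + 5*sqrt(15)/3 ≈ 6561.5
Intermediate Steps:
V = -2 + 5*sqrt(15)/3 (V = -2 + sqrt(-7/3 + 44) = -2 + sqrt(125/3) = -2 + 5*sqrt(15)/3 ≈ 4.4550)
-83*(-79) + V = -83*(-79) + (-2 + 5*sqrt(15)/3) = 6557 + (-2 + 5*sqrt(15)/3) = 6555 + 5*sqrt(15)/3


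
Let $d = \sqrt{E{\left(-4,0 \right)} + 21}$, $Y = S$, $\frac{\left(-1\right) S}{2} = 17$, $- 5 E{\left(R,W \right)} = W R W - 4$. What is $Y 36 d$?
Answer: $- \frac{1224 \sqrt{545}}{5} \approx -5714.9$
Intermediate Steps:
$E{\left(R,W \right)} = \frac{4}{5} - \frac{R W^{2}}{5}$ ($E{\left(R,W \right)} = - \frac{W R W - 4}{5} = - \frac{R W W - 4}{5} = - \frac{R W^{2} - 4}{5} = - \frac{-4 + R W^{2}}{5} = \frac{4}{5} - \frac{R W^{2}}{5}$)
$S = -34$ ($S = \left(-2\right) 17 = -34$)
$Y = -34$
$d = \frac{\sqrt{545}}{5}$ ($d = \sqrt{\left(\frac{4}{5} - - \frac{4 \cdot 0^{2}}{5}\right) + 21} = \sqrt{\left(\frac{4}{5} - \left(- \frac{4}{5}\right) 0\right) + 21} = \sqrt{\left(\frac{4}{5} + 0\right) + 21} = \sqrt{\frac{4}{5} + 21} = \sqrt{\frac{109}{5}} = \frac{\sqrt{545}}{5} \approx 4.669$)
$Y 36 d = \left(-34\right) 36 \frac{\sqrt{545}}{5} = - 1224 \frac{\sqrt{545}}{5} = - \frac{1224 \sqrt{545}}{5}$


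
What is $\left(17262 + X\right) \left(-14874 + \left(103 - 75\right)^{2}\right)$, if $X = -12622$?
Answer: $-65377600$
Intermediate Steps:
$\left(17262 + X\right) \left(-14874 + \left(103 - 75\right)^{2}\right) = \left(17262 - 12622\right) \left(-14874 + \left(103 - 75\right)^{2}\right) = 4640 \left(-14874 + 28^{2}\right) = 4640 \left(-14874 + 784\right) = 4640 \left(-14090\right) = -65377600$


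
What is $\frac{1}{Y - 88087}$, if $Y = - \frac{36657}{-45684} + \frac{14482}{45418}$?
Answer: $- \frac{115270884}{10153737109835} \approx -1.1353 \cdot 10^{-5}$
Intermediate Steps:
$Y = \frac{129249073}{115270884}$ ($Y = \left(-36657\right) \left(- \frac{1}{45684}\right) + 14482 \cdot \frac{1}{45418} = \frac{4073}{5076} + \frac{7241}{22709} = \frac{129249073}{115270884} \approx 1.1213$)
$\frac{1}{Y - 88087} = \frac{1}{\frac{129249073}{115270884} - 88087} = \frac{1}{- \frac{10153737109835}{115270884}} = - \frac{115270884}{10153737109835}$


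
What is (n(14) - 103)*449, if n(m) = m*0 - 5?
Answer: -48492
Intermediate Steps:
n(m) = -5 (n(m) = 0 - 5 = -5)
(n(14) - 103)*449 = (-5 - 103)*449 = -108*449 = -48492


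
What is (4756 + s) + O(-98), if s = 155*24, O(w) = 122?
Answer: 8598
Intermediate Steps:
s = 3720
(4756 + s) + O(-98) = (4756 + 3720) + 122 = 8476 + 122 = 8598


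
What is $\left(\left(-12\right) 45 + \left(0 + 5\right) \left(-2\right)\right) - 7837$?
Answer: $-8387$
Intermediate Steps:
$\left(\left(-12\right) 45 + \left(0 + 5\right) \left(-2\right)\right) - 7837 = \left(-540 + 5 \left(-2\right)\right) - 7837 = \left(-540 - 10\right) - 7837 = -550 - 7837 = -8387$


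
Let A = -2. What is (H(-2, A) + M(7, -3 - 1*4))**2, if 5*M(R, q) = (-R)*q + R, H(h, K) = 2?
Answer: 4356/25 ≈ 174.24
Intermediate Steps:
M(R, q) = R/5 - R*q/5 (M(R, q) = ((-R)*q + R)/5 = (-R*q + R)/5 = (R - R*q)/5 = R/5 - R*q/5)
(H(-2, A) + M(7, -3 - 1*4))**2 = (2 + (1/5)*7*(1 - (-3 - 1*4)))**2 = (2 + (1/5)*7*(1 - (-3 - 4)))**2 = (2 + (1/5)*7*(1 - 1*(-7)))**2 = (2 + (1/5)*7*(1 + 7))**2 = (2 + (1/5)*7*8)**2 = (2 + 56/5)**2 = (66/5)**2 = 4356/25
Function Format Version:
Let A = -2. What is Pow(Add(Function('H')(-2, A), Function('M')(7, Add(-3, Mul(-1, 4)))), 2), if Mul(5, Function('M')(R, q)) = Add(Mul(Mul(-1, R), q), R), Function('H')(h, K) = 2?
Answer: Rational(4356, 25) ≈ 174.24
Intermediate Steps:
Function('M')(R, q) = Add(Mul(Rational(1, 5), R), Mul(Rational(-1, 5), R, q)) (Function('M')(R, q) = Mul(Rational(1, 5), Add(Mul(Mul(-1, R), q), R)) = Mul(Rational(1, 5), Add(Mul(-1, R, q), R)) = Mul(Rational(1, 5), Add(R, Mul(-1, R, q))) = Add(Mul(Rational(1, 5), R), Mul(Rational(-1, 5), R, q)))
Pow(Add(Function('H')(-2, A), Function('M')(7, Add(-3, Mul(-1, 4)))), 2) = Pow(Add(2, Mul(Rational(1, 5), 7, Add(1, Mul(-1, Add(-3, Mul(-1, 4)))))), 2) = Pow(Add(2, Mul(Rational(1, 5), 7, Add(1, Mul(-1, Add(-3, -4))))), 2) = Pow(Add(2, Mul(Rational(1, 5), 7, Add(1, Mul(-1, -7)))), 2) = Pow(Add(2, Mul(Rational(1, 5), 7, Add(1, 7))), 2) = Pow(Add(2, Mul(Rational(1, 5), 7, 8)), 2) = Pow(Add(2, Rational(56, 5)), 2) = Pow(Rational(66, 5), 2) = Rational(4356, 25)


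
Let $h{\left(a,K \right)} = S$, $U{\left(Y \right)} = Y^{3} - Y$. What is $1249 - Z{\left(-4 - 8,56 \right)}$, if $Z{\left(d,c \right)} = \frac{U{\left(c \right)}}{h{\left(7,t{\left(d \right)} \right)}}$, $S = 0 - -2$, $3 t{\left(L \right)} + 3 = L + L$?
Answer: $-86531$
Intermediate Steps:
$t{\left(L \right)} = -1 + \frac{2 L}{3}$ ($t{\left(L \right)} = -1 + \frac{L + L}{3} = -1 + \frac{2 L}{3}$)
$S = 2$ ($S = 0 + 2 = 2$)
$h{\left(a,K \right)} = 2$
$Z{\left(d,c \right)} = \frac{c^{3}}{2} - \frac{c}{2}$ ($Z{\left(d,c \right)} = \frac{c^{3} - c}{2} = \left(c^{3} - c\right) \frac{1}{2} = \frac{c^{3}}{2} - \frac{c}{2}$)
$1249 - Z{\left(-4 - 8,56 \right)} = 1249 - \frac{1}{2} \cdot 56 \left(-1 + 56^{2}\right) = 1249 - \frac{1}{2} \cdot 56 \left(-1 + 3136\right) = 1249 - \frac{1}{2} \cdot 56 \cdot 3135 = 1249 - 87780 = -86531$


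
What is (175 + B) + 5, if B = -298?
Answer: -118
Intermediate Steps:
(175 + B) + 5 = (175 - 298) + 5 = -123 + 5 = -118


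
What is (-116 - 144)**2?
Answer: 67600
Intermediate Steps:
(-116 - 144)**2 = (-260)**2 = 67600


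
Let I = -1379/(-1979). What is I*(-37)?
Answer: -51023/1979 ≈ -25.782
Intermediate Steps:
I = 1379/1979 (I = -1379*(-1/1979) = 1379/1979 ≈ 0.69682)
I*(-37) = (1379/1979)*(-37) = -51023/1979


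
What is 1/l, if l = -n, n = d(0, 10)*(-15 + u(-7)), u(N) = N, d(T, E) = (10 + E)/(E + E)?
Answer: 1/22 ≈ 0.045455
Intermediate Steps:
d(T, E) = (10 + E)/(2*E) (d(T, E) = (10 + E)/((2*E)) = (10 + E)*(1/(2*E)) = (10 + E)/(2*E))
n = -22 (n = ((1/2)*(10 + 10)/10)*(-15 - 7) = ((1/2)*(1/10)*20)*(-22) = 1*(-22) = -22)
l = 22 (l = -1*(-22) = 22)
1/l = 1/22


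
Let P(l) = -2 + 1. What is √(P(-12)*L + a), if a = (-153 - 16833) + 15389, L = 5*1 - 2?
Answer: 40*I ≈ 40.0*I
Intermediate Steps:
L = 3 (L = 5 - 2 = 3)
P(l) = -1
a = -1597 (a = -16986 + 15389 = -1597)
√(P(-12)*L + a) = √(-1*3 - 1597) = √(-3 - 1597) = √(-1600) = 40*I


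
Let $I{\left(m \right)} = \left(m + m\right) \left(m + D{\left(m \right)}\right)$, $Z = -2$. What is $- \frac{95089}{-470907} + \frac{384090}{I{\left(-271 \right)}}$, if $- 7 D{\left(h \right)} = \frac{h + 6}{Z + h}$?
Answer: $\frac{186174090764839}{66123614752362} \approx 2.8155$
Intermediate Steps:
$D{\left(h \right)} = - \frac{6 + h}{7 \left(-2 + h\right)}$ ($D{\left(h \right)} = - \frac{\left(h + 6\right) \frac{1}{-2 + h}}{7} = - \frac{\left(6 + h\right) \frac{1}{-2 + h}}{7} = - \frac{\frac{1}{-2 + h} \left(6 + h\right)}{7} = - \frac{6 + h}{7 \left(-2 + h\right)}$)
$I{\left(m \right)} = 2 m \left(m + \frac{-6 - m}{7 \left(-2 + m\right)}\right)$ ($I{\left(m \right)} = \left(m + m\right) \left(m + \frac{-6 - m}{7 \left(-2 + m\right)}\right) = 2 m \left(m + \frac{-6 - m}{7 \left(-2 + m\right)}\right)$)
$- \frac{95089}{-470907} + \frac{384090}{I{\left(-271 \right)}} = - \frac{95089}{-470907} + \frac{384090}{\frac{2}{7} \left(-271\right) \frac{1}{-2 - 271} \left(-6 - -271 + 7 \left(-271\right) \left(-2 - 271\right)\right)} = \left(-95089\right) \left(- \frac{1}{470907}\right) + \frac{384090}{\frac{2}{7} \left(-271\right) \frac{1}{-273} \left(-6 + 271 + 7 \left(-271\right) \left(-273\right)\right)} = \frac{95089}{470907} + \frac{384090}{\frac{2}{7} \left(-271\right) \left(- \frac{1}{273}\right) \left(-6 + 271 + 517881\right)} = \frac{95089}{470907} + \frac{384090}{\frac{2}{7} \left(-271\right) \left(- \frac{1}{273}\right) 518146} = \frac{95089}{470907} + \frac{384090}{\frac{280835132}{1911}} = \frac{95089}{470907} + 384090 \cdot \frac{1911}{280835132} = \frac{95089}{470907} + \frac{366997995}{140417566} = \frac{186174090764839}{66123614752362}$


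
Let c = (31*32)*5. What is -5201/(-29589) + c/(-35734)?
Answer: 2792221/75523809 ≈ 0.036971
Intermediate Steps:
c = 4960 (c = 992*5 = 4960)
-5201/(-29589) + c/(-35734) = -5201/(-29589) + 4960/(-35734) = -5201*(-1/29589) + 4960*(-1/35734) = 743/4227 - 2480/17867 = 2792221/75523809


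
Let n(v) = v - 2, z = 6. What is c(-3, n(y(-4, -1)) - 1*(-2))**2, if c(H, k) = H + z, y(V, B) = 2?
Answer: 9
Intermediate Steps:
n(v) = -2 + v
c(H, k) = 6 + H (c(H, k) = H + 6 = 6 + H)
c(-3, n(y(-4, -1)) - 1*(-2))**2 = (6 - 3)**2 = 3**2 = 9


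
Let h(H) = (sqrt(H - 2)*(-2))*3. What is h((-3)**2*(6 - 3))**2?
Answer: 900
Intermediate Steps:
h(H) = -6*sqrt(-2 + H) (h(H) = (sqrt(-2 + H)*(-2))*3 = -2*sqrt(-2 + H)*3 = -6*sqrt(-2 + H))
h((-3)**2*(6 - 3))**2 = (-6*sqrt(-2 + (-3)**2*(6 - 3)))**2 = (-6*sqrt(-2 + 9*3))**2 = (-6*sqrt(-2 + 27))**2 = (-6*sqrt(25))**2 = (-6*5)**2 = (-30)**2 = 900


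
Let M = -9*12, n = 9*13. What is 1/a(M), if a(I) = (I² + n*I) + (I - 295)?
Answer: -1/1375 ≈ -0.00072727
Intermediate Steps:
n = 117
M = -108
a(I) = -295 + I² + 118*I (a(I) = (I² + 117*I) + (I - 295) = (I² + 117*I) + (-295 + I) = -295 + I² + 118*I)
1/a(M) = 1/(-295 + (-108)² + 118*(-108)) = 1/(-295 + 11664 - 12744) = 1/(-1375) = -1/1375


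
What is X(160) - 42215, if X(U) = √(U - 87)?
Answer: -42215 + √73 ≈ -42206.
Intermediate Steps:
X(U) = √(-87 + U)
X(160) - 42215 = √(-87 + 160) - 42215 = √73 - 42215 = -42215 + √73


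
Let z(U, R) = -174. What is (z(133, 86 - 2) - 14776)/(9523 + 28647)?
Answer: -1495/3817 ≈ -0.39167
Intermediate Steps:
(z(133, 86 - 2) - 14776)/(9523 + 28647) = (-174 - 14776)/(9523 + 28647) = -14950/38170 = -14950*1/38170 = -1495/3817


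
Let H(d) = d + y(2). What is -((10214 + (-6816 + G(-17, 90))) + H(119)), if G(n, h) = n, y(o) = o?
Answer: -3502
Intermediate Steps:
H(d) = 2 + d (H(d) = d + 2 = 2 + d)
-((10214 + (-6816 + G(-17, 90))) + H(119)) = -((10214 + (-6816 - 17)) + (2 + 119)) = -((10214 - 6833) + 121) = -(3381 + 121) = -1*3502 = -3502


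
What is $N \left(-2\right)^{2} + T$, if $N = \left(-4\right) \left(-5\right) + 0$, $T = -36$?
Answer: $44$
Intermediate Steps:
$N = 20$ ($N = 20 + 0 = 20$)
$N \left(-2\right)^{2} + T = 20 \left(-2\right)^{2} - 36 = 20 \cdot 4 - 36 = 80 - 36 = 44$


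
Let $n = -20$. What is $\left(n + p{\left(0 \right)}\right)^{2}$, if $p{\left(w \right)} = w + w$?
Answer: $400$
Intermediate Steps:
$p{\left(w \right)} = 2 w$
$\left(n + p{\left(0 \right)}\right)^{2} = \left(-20 + 2 \cdot 0\right)^{2} = \left(-20 + 0\right)^{2} = \left(-20\right)^{2} = 400$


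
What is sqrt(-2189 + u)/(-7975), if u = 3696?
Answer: -sqrt(1507)/7975 ≈ -0.0048677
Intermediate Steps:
sqrt(-2189 + u)/(-7975) = sqrt(-2189 + 3696)/(-7975) = sqrt(1507)*(-1/7975) = -sqrt(1507)/7975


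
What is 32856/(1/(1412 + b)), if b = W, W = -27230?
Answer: -848276208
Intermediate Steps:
b = -27230
32856/(1/(1412 + b)) = 32856/(1/(1412 - 27230)) = 32856/(1/(-25818)) = 32856/(-1/25818) = 32856*(-25818) = -848276208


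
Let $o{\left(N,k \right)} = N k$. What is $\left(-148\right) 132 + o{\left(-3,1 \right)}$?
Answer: $-19539$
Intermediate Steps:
$\left(-148\right) 132 + o{\left(-3,1 \right)} = \left(-148\right) 132 - 3 = -19536 - 3 = -19539$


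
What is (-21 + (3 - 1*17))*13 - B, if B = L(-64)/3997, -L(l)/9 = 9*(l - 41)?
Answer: -261020/571 ≈ -457.13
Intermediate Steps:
L(l) = 3321 - 81*l (L(l) = -81*(l - 41) = -81*(-41 + l) = -9*(-369 + 9*l) = 3321 - 81*l)
B = 1215/571 (B = (3321 - 81*(-64))/3997 = (3321 + 5184)*(1/3997) = 8505*(1/3997) = 1215/571 ≈ 2.1278)
(-21 + (3 - 1*17))*13 - B = (-21 + (3 - 1*17))*13 - 1*1215/571 = (-21 + (3 - 17))*13 - 1215/571 = (-21 - 14)*13 - 1215/571 = -35*13 - 1215/571 = -455 - 1215/571 = -261020/571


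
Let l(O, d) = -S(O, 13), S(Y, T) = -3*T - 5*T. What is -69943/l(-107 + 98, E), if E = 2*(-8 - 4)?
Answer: -69943/104 ≈ -672.53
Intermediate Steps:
E = -24 (E = 2*(-12) = -24)
S(Y, T) = -8*T
l(O, d) = 104 (l(O, d) = -(-8)*13 = -1*(-104) = 104)
-69943/l(-107 + 98, E) = -69943/104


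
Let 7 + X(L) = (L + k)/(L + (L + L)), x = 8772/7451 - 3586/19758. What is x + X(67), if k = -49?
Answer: -29169673312/4931764743 ≈ -5.9146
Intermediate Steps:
x = 73298945/73608429 (x = 8772*(1/7451) - 3586*1/19758 = 8772/7451 - 1793/9879 = 73298945/73608429 ≈ 0.99580)
X(L) = -7 + (-49 + L)/(3*L) (X(L) = -7 + (L - 49)/(L + (L + L)) = -7 + (-49 + L)/(L + 2*L) = -7 + (-49 + L)/((3*L)) = -7 + (-49 + L)*(1/(3*L)) = -7 + (-49 + L)/(3*L))
x + X(67) = 73298945/73608429 + (1/3)*(-49 - 20*67)/67 = 73298945/73608429 + (1/3)*(1/67)*(-49 - 1340) = 73298945/73608429 + (1/3)*(1/67)*(-1389) = 73298945/73608429 - 463/67 = -29169673312/4931764743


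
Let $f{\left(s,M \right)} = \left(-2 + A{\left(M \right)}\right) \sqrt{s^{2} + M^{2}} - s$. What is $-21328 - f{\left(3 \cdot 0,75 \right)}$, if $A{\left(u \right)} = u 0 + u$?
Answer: $-26803$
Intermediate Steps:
$A{\left(u \right)} = u$ ($A{\left(u \right)} = 0 + u = u$)
$f{\left(s,M \right)} = - s + \sqrt{M^{2} + s^{2}} \left(-2 + M\right)$ ($f{\left(s,M \right)} = \left(-2 + M\right) \sqrt{s^{2} + M^{2}} - s = \left(-2 + M\right) \sqrt{M^{2} + s^{2}} - s = \sqrt{M^{2} + s^{2}} \left(-2 + M\right) - s = - s + \sqrt{M^{2} + s^{2}} \left(-2 + M\right)$)
$-21328 - f{\left(3 \cdot 0,75 \right)} = -21328 - \left(- 3 \cdot 0 - 2 \sqrt{75^{2} + \left(3 \cdot 0\right)^{2}} + 75 \sqrt{75^{2} + \left(3 \cdot 0\right)^{2}}\right) = -21328 - \left(\left(-1\right) 0 - 2 \sqrt{5625 + 0^{2}} + 75 \sqrt{5625 + 0^{2}}\right) = -21328 - \left(0 - 2 \sqrt{5625 + 0} + 75 \sqrt{5625 + 0}\right) = -21328 - \left(0 - 2 \sqrt{5625} + 75 \sqrt{5625}\right) = -21328 - \left(0 - 150 + 75 \cdot 75\right) = -21328 - \left(0 - 150 + 5625\right) = -21328 - 5475 = -26803$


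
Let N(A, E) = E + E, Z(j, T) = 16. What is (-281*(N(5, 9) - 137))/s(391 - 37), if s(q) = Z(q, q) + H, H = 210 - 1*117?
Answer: 33439/109 ≈ 306.78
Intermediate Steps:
H = 93 (H = 210 - 117 = 93)
N(A, E) = 2*E
s(q) = 109 (s(q) = 16 + 93 = 109)
(-281*(N(5, 9) - 137))/s(391 - 37) = -281*(2*9 - 137)/109 = -281*(18 - 137)*(1/109) = -281*(-119)*(1/109) = 33439*(1/109) = 33439/109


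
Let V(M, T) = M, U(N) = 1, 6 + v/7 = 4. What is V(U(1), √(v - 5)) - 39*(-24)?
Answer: 937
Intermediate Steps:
v = -14 (v = -42 + 7*4 = -42 + 28 = -14)
V(U(1), √(v - 5)) - 39*(-24) = 1 - 39*(-24) = 1 + 936 = 937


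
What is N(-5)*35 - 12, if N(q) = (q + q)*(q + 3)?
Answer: 688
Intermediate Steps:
N(q) = 2*q*(3 + q) (N(q) = (2*q)*(3 + q) = 2*q*(3 + q))
N(-5)*35 - 12 = (2*(-5)*(3 - 5))*35 - 12 = (2*(-5)*(-2))*35 - 12 = 20*35 - 12 = 700 - 12 = 688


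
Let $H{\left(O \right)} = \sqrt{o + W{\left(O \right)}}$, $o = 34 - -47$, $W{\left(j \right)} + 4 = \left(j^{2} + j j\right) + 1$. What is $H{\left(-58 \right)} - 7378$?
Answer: $-7378 + \sqrt{6806} \approx -7295.5$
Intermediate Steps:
$W{\left(j \right)} = -3 + 2 j^{2}$ ($W{\left(j \right)} = -4 + \left(\left(j^{2} + j j\right) + 1\right) = -4 + \left(\left(j^{2} + j^{2}\right) + 1\right) = -4 + \left(2 j^{2} + 1\right) = -4 + \left(1 + 2 j^{2}\right) = -3 + 2 j^{2}$)
$o = 81$ ($o = 34 + 47 = 81$)
$H{\left(O \right)} = \sqrt{78 + 2 O^{2}}$ ($H{\left(O \right)} = \sqrt{81 + \left(-3 + 2 O^{2}\right)} = \sqrt{78 + 2 O^{2}}$)
$H{\left(-58 \right)} - 7378 = \sqrt{78 + 2 \left(-58\right)^{2}} - 7378 = \sqrt{78 + 2 \cdot 3364} - 7378 = \sqrt{78 + 6728} - 7378 = \sqrt{6806} - 7378 = -7378 + \sqrt{6806}$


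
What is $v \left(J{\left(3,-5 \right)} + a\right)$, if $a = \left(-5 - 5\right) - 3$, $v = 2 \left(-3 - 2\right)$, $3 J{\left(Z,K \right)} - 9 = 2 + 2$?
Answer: $\frac{260}{3} \approx 86.667$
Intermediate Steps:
$J{\left(Z,K \right)} = \frac{13}{3}$ ($J{\left(Z,K \right)} = 3 + \frac{2 + 2}{3} = 3 + \frac{1}{3} \cdot 4 = 3 + \frac{4}{3} = \frac{13}{3}$)
$v = -10$ ($v = 2 \left(-5\right) = -10$)
$a = -13$ ($a = -10 - 3 = -13$)
$v \left(J{\left(3,-5 \right)} + a\right) = - 10 \left(\frac{13}{3} - 13\right) = \left(-10\right) \left(- \frac{26}{3}\right) = \frac{260}{3}$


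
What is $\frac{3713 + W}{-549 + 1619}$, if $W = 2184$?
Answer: $\frac{5897}{1070} \approx 5.5112$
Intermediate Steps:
$\frac{3713 + W}{-549 + 1619} = \frac{3713 + 2184}{-549 + 1619} = \frac{5897}{1070}$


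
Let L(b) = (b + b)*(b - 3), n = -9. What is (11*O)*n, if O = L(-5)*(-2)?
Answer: 15840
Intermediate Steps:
L(b) = 2*b*(-3 + b) (L(b) = (2*b)*(-3 + b) = 2*b*(-3 + b))
O = -160 (O = (2*(-5)*(-3 - 5))*(-2) = (2*(-5)*(-8))*(-2) = 80*(-2) = -160)
(11*O)*n = (11*(-160))*(-9) = -1760*(-9) = 15840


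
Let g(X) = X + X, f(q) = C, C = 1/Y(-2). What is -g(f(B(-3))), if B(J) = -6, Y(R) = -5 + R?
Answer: 2/7 ≈ 0.28571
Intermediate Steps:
C = -⅐ (C = 1/(-5 - 2) = 1/(-7) = -⅐ ≈ -0.14286)
f(q) = -⅐
g(X) = 2*X
-g(f(B(-3))) = -2*(-1)/7 = -1*(-2/7) = 2/7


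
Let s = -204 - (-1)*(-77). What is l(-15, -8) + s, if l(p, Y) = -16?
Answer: -297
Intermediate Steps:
s = -281 (s = -204 - 1*77 = -204 - 77 = -281)
l(-15, -8) + s = -16 - 281 = -297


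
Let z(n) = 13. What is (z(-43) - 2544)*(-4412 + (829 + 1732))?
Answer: 4684881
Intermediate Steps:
(z(-43) - 2544)*(-4412 + (829 + 1732)) = (13 - 2544)*(-4412 + (829 + 1732)) = -2531*(-4412 + 2561) = -2531*(-1851) = 4684881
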